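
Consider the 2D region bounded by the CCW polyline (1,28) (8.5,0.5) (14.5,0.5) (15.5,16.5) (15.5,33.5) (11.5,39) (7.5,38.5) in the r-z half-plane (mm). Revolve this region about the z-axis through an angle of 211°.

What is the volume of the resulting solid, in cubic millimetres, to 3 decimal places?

Volume = 14129.387 mm³

Profile (r,z), 7 vertices: (1,28) (8.5,0.5) (14.5,0.5) (15.5,16.5) (15.5,33.5) (11.5,39) (7.5,38.5)
edge 0: (1,28)→(8.5,0.5)  cross = 1·0.5 − 8.5·28 = -237.5000; (r_i+r_j)·cross = 9.5·-237.5000 = -2256.2500
edge 1: (8.5,0.5)→(14.5,0.5)  cross = 8.5·0.5 − 14.5·0.5 = -3.0000; (r_i+r_j)·cross = 23·-3.0000 = -69.0000
edge 2: (14.5,0.5)→(15.5,16.5)  cross = 14.5·16.5 − 15.5·0.5 = 231.5000; (r_i+r_j)·cross = 30·231.5000 = 6945.0000
edge 3: (15.5,16.5)→(15.5,33.5)  cross = 15.5·33.5 − 15.5·16.5 = 263.5000; (r_i+r_j)·cross = 31·263.5000 = 8168.5000
edge 4: (15.5,33.5)→(11.5,39)  cross = 15.5·39 − 11.5·33.5 = 219.2500; (r_i+r_j)·cross = 27·219.2500 = 5919.7500
edge 5: (11.5,39)→(7.5,38.5)  cross = 11.5·38.5 − 7.5·39 = 150.2500; (r_i+r_j)·cross = 19·150.2500 = 2854.7500
edge 6: (7.5,38.5)→(1,28)  cross = 7.5·28 − 1·38.5 = 171.5000; (r_i+r_j)·cross = 8.5·171.5000 = 1457.7500
Σcross = 795.5000 → A = |Σcross|/2 = 397.7500 mm²
Σ(r_i+r_j)·cross = 23020.5000 → first moment M = |Σ|/6 = 3836.7500
R_c = M/A = 3836.7500/397.7500 = 9.6461 mm
θ = 211° = 3.682645 rad
V = θ·R_c·A = 3.682645·9.6461·397.7500 = 14129.387 mm³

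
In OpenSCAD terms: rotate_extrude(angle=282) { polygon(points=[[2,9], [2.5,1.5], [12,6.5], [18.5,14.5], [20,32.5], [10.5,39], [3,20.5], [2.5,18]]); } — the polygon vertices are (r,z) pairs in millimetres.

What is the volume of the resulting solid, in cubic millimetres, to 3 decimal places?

Profile (r,z), 8 vertices: (2,9) (2.5,1.5) (12,6.5) (18.5,14.5) (20,32.5) (10.5,39) (3,20.5) (2.5,18)
edge 0: (2,9)→(2.5,1.5)  cross = 2·1.5 − 2.5·9 = -19.5000; (r_i+r_j)·cross = 4.5·-19.5000 = -87.7500
edge 1: (2.5,1.5)→(12,6.5)  cross = 2.5·6.5 − 12·1.5 = -1.7500; (r_i+r_j)·cross = 14.5·-1.7500 = -25.3750
edge 2: (12,6.5)→(18.5,14.5)  cross = 12·14.5 − 18.5·6.5 = 53.7500; (r_i+r_j)·cross = 30.5·53.7500 = 1639.3750
edge 3: (18.5,14.5)→(20,32.5)  cross = 18.5·32.5 − 20·14.5 = 311.2500; (r_i+r_j)·cross = 38.5·311.2500 = 11983.1250
edge 4: (20,32.5)→(10.5,39)  cross = 20·39 − 10.5·32.5 = 438.7500; (r_i+r_j)·cross = 30.5·438.7500 = 13381.8750
edge 5: (10.5,39)→(3,20.5)  cross = 10.5·20.5 − 3·39 = 98.2500; (r_i+r_j)·cross = 13.5·98.2500 = 1326.3750
edge 6: (3,20.5)→(2.5,18)  cross = 3·18 − 2.5·20.5 = 2.7500; (r_i+r_j)·cross = 5.5·2.7500 = 15.1250
edge 7: (2.5,18)→(2,9)  cross = 2.5·9 − 2·18 = -13.5000; (r_i+r_j)·cross = 4.5·-13.5000 = -60.7500
Σcross = 870.0000 → A = |Σcross|/2 = 435.0000 mm²
Σ(r_i+r_j)·cross = 28172.0000 → first moment M = |Σ|/6 = 4695.3333
R_c = M/A = 4695.3333/435.0000 = 10.7939 mm
θ = 282° = 4.921828 rad
V = θ·R_c·A = 4.921828·10.7939·435.0000 = 23109.625 mm³

Volume = 23109.625 mm³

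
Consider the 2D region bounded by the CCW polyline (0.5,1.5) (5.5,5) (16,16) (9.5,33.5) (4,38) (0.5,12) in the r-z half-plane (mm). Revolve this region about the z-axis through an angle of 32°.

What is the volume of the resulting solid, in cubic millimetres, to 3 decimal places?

Profile (r,z), 6 vertices: (0.5,1.5) (5.5,5) (16,16) (9.5,33.5) (4,38) (0.5,12)
edge 0: (0.5,1.5)→(5.5,5)  cross = 0.5·5 − 5.5·1.5 = -5.7500; (r_i+r_j)·cross = 6·-5.7500 = -34.5000
edge 1: (5.5,5)→(16,16)  cross = 5.5·16 − 16·5 = 8.0000; (r_i+r_j)·cross = 21.5·8.0000 = 172.0000
edge 2: (16,16)→(9.5,33.5)  cross = 16·33.5 − 9.5·16 = 384.0000; (r_i+r_j)·cross = 25.5·384.0000 = 9792.0000
edge 3: (9.5,33.5)→(4,38)  cross = 9.5·38 − 4·33.5 = 227.0000; (r_i+r_j)·cross = 13.5·227.0000 = 3064.5000
edge 4: (4,38)→(0.5,12)  cross = 4·12 − 0.5·38 = 29.0000; (r_i+r_j)·cross = 4.5·29.0000 = 130.5000
edge 5: (0.5,12)→(0.5,1.5)  cross = 0.5·1.5 − 0.5·12 = -5.2500; (r_i+r_j)·cross = 1·-5.2500 = -5.2500
Σcross = 637.0000 → A = |Σcross|/2 = 318.5000 mm²
Σ(r_i+r_j)·cross = 13119.2500 → first moment M = |Σ|/6 = 2186.5417
R_c = M/A = 2186.5417/318.5000 = 6.8651 mm
θ = 32° = 0.558505 rad
V = θ·R_c·A = 0.558505·6.8651·318.5000 = 1221.195 mm³

Volume = 1221.195 mm³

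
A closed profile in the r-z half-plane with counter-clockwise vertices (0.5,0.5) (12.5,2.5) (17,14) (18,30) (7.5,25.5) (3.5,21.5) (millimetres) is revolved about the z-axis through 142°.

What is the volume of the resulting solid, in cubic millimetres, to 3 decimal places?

Volume = 8094.658 mm³

Profile (r,z), 6 vertices: (0.5,0.5) (12.5,2.5) (17,14) (18,30) (7.5,25.5) (3.5,21.5)
edge 0: (0.5,0.5)→(12.5,2.5)  cross = 0.5·2.5 − 12.5·0.5 = -5.0000; (r_i+r_j)·cross = 13·-5.0000 = -65.0000
edge 1: (12.5,2.5)→(17,14)  cross = 12.5·14 − 17·2.5 = 132.5000; (r_i+r_j)·cross = 29.5·132.5000 = 3908.7500
edge 2: (17,14)→(18,30)  cross = 17·30 − 18·14 = 258.0000; (r_i+r_j)·cross = 35·258.0000 = 9030.0000
edge 3: (18,30)→(7.5,25.5)  cross = 18·25.5 − 7.5·30 = 234.0000; (r_i+r_j)·cross = 25.5·234.0000 = 5967.0000
edge 4: (7.5,25.5)→(3.5,21.5)  cross = 7.5·21.5 − 3.5·25.5 = 72.0000; (r_i+r_j)·cross = 11·72.0000 = 792.0000
edge 5: (3.5,21.5)→(0.5,0.5)  cross = 3.5·0.5 − 0.5·21.5 = -9.0000; (r_i+r_j)·cross = 4·-9.0000 = -36.0000
Σcross = 682.5000 → A = |Σcross|/2 = 341.2500 mm²
Σ(r_i+r_j)·cross = 19596.7500 → first moment M = |Σ|/6 = 3266.1250
R_c = M/A = 3266.1250/341.2500 = 9.5711 mm
θ = 142° = 2.478368 rad
V = θ·R_c·A = 2.478368·9.5711·341.2500 = 8094.658 mm³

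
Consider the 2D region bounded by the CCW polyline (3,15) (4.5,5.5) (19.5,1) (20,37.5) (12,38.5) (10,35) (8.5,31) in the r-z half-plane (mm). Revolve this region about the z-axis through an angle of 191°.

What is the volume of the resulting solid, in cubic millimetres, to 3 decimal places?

Profile (r,z), 7 vertices: (3,15) (4.5,5.5) (19.5,1) (20,37.5) (12,38.5) (10,35) (8.5,31)
edge 0: (3,15)→(4.5,5.5)  cross = 3·5.5 − 4.5·15 = -51.0000; (r_i+r_j)·cross = 7.5·-51.0000 = -382.5000
edge 1: (4.5,5.5)→(19.5,1)  cross = 4.5·1 − 19.5·5.5 = -102.7500; (r_i+r_j)·cross = 24·-102.7500 = -2466.0000
edge 2: (19.5,1)→(20,37.5)  cross = 19.5·37.5 − 20·1 = 711.2500; (r_i+r_j)·cross = 39.5·711.2500 = 28094.3750
edge 3: (20,37.5)→(12,38.5)  cross = 20·38.5 − 12·37.5 = 320.0000; (r_i+r_j)·cross = 32·320.0000 = 10240.0000
edge 4: (12,38.5)→(10,35)  cross = 12·35 − 10·38.5 = 35.0000; (r_i+r_j)·cross = 22·35.0000 = 770.0000
edge 5: (10,35)→(8.5,31)  cross = 10·31 − 8.5·35 = 12.5000; (r_i+r_j)·cross = 18.5·12.5000 = 231.2500
edge 6: (8.5,31)→(3,15)  cross = 8.5·15 − 3·31 = 34.5000; (r_i+r_j)·cross = 11.5·34.5000 = 396.7500
Σcross = 959.5000 → A = |Σcross|/2 = 479.7500 mm²
Σ(r_i+r_j)·cross = 36883.8750 → first moment M = |Σ|/6 = 6147.3125
R_c = M/A = 6147.3125/479.7500 = 12.8136 mm
θ = 191° = 3.333579 rad
V = θ·R_c·A = 3.333579·12.8136·479.7500 = 20492.551 mm³

Volume = 20492.551 mm³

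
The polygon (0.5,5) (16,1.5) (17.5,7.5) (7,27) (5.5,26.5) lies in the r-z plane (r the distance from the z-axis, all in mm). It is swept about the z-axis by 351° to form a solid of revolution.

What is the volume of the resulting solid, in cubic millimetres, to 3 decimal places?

Profile (r,z), 5 vertices: (0.5,5) (16,1.5) (17.5,7.5) (7,27) (5.5,26.5)
edge 0: (0.5,5)→(16,1.5)  cross = 0.5·1.5 − 16·5 = -79.2500; (r_i+r_j)·cross = 16.5·-79.2500 = -1307.6250
edge 1: (16,1.5)→(17.5,7.5)  cross = 16·7.5 − 17.5·1.5 = 93.7500; (r_i+r_j)·cross = 33.5·93.7500 = 3140.6250
edge 2: (17.5,7.5)→(7,27)  cross = 17.5·27 − 7·7.5 = 420.0000; (r_i+r_j)·cross = 24.5·420.0000 = 10290.0000
edge 3: (7,27)→(5.5,26.5)  cross = 7·26.5 − 5.5·27 = 37.0000; (r_i+r_j)·cross = 12.5·37.0000 = 462.5000
edge 4: (5.5,26.5)→(0.5,5)  cross = 5.5·5 − 0.5·26.5 = 14.2500; (r_i+r_j)·cross = 6·14.2500 = 85.5000
Σcross = 485.7500 → A = |Σcross|/2 = 242.8750 mm²
Σ(r_i+r_j)·cross = 12671.0000 → first moment M = |Σ|/6 = 2111.8333
R_c = M/A = 2111.8333/242.8750 = 8.6951 mm
θ = 351° = 6.126106 rad
V = θ·R_c·A = 6.126106·8.6951·242.8750 = 12937.314 mm³

Volume = 12937.314 mm³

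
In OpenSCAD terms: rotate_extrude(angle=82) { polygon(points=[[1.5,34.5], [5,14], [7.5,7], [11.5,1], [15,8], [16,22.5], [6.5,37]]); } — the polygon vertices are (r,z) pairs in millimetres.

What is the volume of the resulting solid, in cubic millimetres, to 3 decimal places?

Volume = 3975.701 mm³

Profile (r,z), 7 vertices: (1.5,34.5) (5,14) (7.5,7) (11.5,1) (15,8) (16,22.5) (6.5,37)
edge 0: (1.5,34.5)→(5,14)  cross = 1.5·14 − 5·34.5 = -151.5000; (r_i+r_j)·cross = 6.5·-151.5000 = -984.7500
edge 1: (5,14)→(7.5,7)  cross = 5·7 − 7.5·14 = -70.0000; (r_i+r_j)·cross = 12.5·-70.0000 = -875.0000
edge 2: (7.5,7)→(11.5,1)  cross = 7.5·1 − 11.5·7 = -73.0000; (r_i+r_j)·cross = 19·-73.0000 = -1387.0000
edge 3: (11.5,1)→(15,8)  cross = 11.5·8 − 15·1 = 77.0000; (r_i+r_j)·cross = 26.5·77.0000 = 2040.5000
edge 4: (15,8)→(16,22.5)  cross = 15·22.5 − 16·8 = 209.5000; (r_i+r_j)·cross = 31·209.5000 = 6494.5000
edge 5: (16,22.5)→(6.5,37)  cross = 16·37 − 6.5·22.5 = 445.7500; (r_i+r_j)·cross = 22.5·445.7500 = 10029.3750
edge 6: (6.5,37)→(1.5,34.5)  cross = 6.5·34.5 − 1.5·37 = 168.7500; (r_i+r_j)·cross = 8·168.7500 = 1350.0000
Σcross = 606.5000 → A = |Σcross|/2 = 303.2500 mm²
Σ(r_i+r_j)·cross = 16667.6250 → first moment M = |Σ|/6 = 2777.9375
R_c = M/A = 2777.9375/303.2500 = 9.1606 mm
θ = 82° = 1.431170 rad
V = θ·R_c·A = 1.431170·9.1606·303.2500 = 3975.701 mm³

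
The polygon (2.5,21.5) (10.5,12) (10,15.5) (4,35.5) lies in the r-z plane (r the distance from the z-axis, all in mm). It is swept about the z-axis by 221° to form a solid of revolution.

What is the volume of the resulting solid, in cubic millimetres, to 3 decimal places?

Profile (r,z), 4 vertices: (2.5,21.5) (10.5,12) (10,15.5) (4,35.5)
edge 0: (2.5,21.5)→(10.5,12)  cross = 2.5·12 − 10.5·21.5 = -195.7500; (r_i+r_j)·cross = 13·-195.7500 = -2544.7500
edge 1: (10.5,12)→(10,15.5)  cross = 10.5·15.5 − 10·12 = 42.7500; (r_i+r_j)·cross = 20.5·42.7500 = 876.3750
edge 2: (10,15.5)→(4,35.5)  cross = 10·35.5 − 4·15.5 = 293.0000; (r_i+r_j)·cross = 14·293.0000 = 4102.0000
edge 3: (4,35.5)→(2.5,21.5)  cross = 4·21.5 − 2.5·35.5 = -2.7500; (r_i+r_j)·cross = 6.5·-2.7500 = -17.8750
Σcross = 137.2500 → A = |Σcross|/2 = 68.6250 mm²
Σ(r_i+r_j)·cross = 2415.7500 → first moment M = |Σ|/6 = 402.6250
R_c = M/A = 402.6250/68.6250 = 5.8670 mm
θ = 221° = 3.857178 rad
V = θ·R_c·A = 3.857178·5.8670·68.6250 = 1552.996 mm³

Volume = 1552.996 mm³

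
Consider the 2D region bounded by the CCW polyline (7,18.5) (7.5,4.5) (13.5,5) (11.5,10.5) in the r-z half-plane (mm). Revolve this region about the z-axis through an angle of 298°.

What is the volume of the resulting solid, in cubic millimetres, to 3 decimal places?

Volume = 2287.609 mm³

Profile (r,z), 4 vertices: (7,18.5) (7.5,4.5) (13.5,5) (11.5,10.5)
edge 0: (7,18.5)→(7.5,4.5)  cross = 7·4.5 − 7.5·18.5 = -107.2500; (r_i+r_j)·cross = 14.5·-107.2500 = -1555.1250
edge 1: (7.5,4.5)→(13.5,5)  cross = 7.5·5 − 13.5·4.5 = -23.2500; (r_i+r_j)·cross = 21·-23.2500 = -488.2500
edge 2: (13.5,5)→(11.5,10.5)  cross = 13.5·10.5 − 11.5·5 = 84.2500; (r_i+r_j)·cross = 25·84.2500 = 2106.2500
edge 3: (11.5,10.5)→(7,18.5)  cross = 11.5·18.5 − 7·10.5 = 139.2500; (r_i+r_j)·cross = 18.5·139.2500 = 2576.1250
Σcross = 93.0000 → A = |Σcross|/2 = 46.5000 mm²
Σ(r_i+r_j)·cross = 2639.0000 → first moment M = |Σ|/6 = 439.8333
R_c = M/A = 439.8333/46.5000 = 9.4588 mm
θ = 298° = 5.201081 rad
V = θ·R_c·A = 5.201081·9.4588·46.5000 = 2287.609 mm³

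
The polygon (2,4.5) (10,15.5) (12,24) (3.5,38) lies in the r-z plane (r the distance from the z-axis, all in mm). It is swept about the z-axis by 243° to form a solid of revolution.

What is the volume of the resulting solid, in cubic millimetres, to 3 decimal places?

Volume = 4562.506 mm³

Profile (r,z), 4 vertices: (2,4.5) (10,15.5) (12,24) (3.5,38)
edge 0: (2,4.5)→(10,15.5)  cross = 2·15.5 − 10·4.5 = -14.0000; (r_i+r_j)·cross = 12·-14.0000 = -168.0000
edge 1: (10,15.5)→(12,24)  cross = 10·24 − 12·15.5 = 54.0000; (r_i+r_j)·cross = 22·54.0000 = 1188.0000
edge 2: (12,24)→(3.5,38)  cross = 12·38 − 3.5·24 = 372.0000; (r_i+r_j)·cross = 15.5·372.0000 = 5766.0000
edge 3: (3.5,38)→(2,4.5)  cross = 3.5·4.5 − 2·38 = -60.2500; (r_i+r_j)·cross = 5.5·-60.2500 = -331.3750
Σcross = 351.7500 → A = |Σcross|/2 = 175.8750 mm²
Σ(r_i+r_j)·cross = 6454.6250 → first moment M = |Σ|/6 = 1075.7708
R_c = M/A = 1075.7708/175.8750 = 6.1167 mm
θ = 243° = 4.241150 rad
V = θ·R_c·A = 4.241150·6.1167·175.8750 = 4562.506 mm³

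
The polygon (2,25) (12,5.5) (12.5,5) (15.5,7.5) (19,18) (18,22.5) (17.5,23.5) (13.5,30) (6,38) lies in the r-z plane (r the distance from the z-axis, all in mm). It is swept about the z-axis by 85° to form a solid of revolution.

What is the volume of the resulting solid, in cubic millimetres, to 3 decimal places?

Profile (r,z), 9 vertices: (2,25) (12,5.5) (12.5,5) (15.5,7.5) (19,18) (18,22.5) (17.5,23.5) (13.5,30) (6,38)
edge 0: (2,25)→(12,5.5)  cross = 2·5.5 − 12·25 = -289.0000; (r_i+r_j)·cross = 14·-289.0000 = -4046.0000
edge 1: (12,5.5)→(12.5,5)  cross = 12·5 − 12.5·5.5 = -8.7500; (r_i+r_j)·cross = 24.5·-8.7500 = -214.3750
edge 2: (12.5,5)→(15.5,7.5)  cross = 12.5·7.5 − 15.5·5 = 16.2500; (r_i+r_j)·cross = 28·16.2500 = 455.0000
edge 3: (15.5,7.5)→(19,18)  cross = 15.5·18 − 19·7.5 = 136.5000; (r_i+r_j)·cross = 34.5·136.5000 = 4709.2500
edge 4: (19,18)→(18,22.5)  cross = 19·22.5 − 18·18 = 103.5000; (r_i+r_j)·cross = 37·103.5000 = 3829.5000
edge 5: (18,22.5)→(17.5,23.5)  cross = 18·23.5 − 17.5·22.5 = 29.2500; (r_i+r_j)·cross = 35.5·29.2500 = 1038.3750
edge 6: (17.5,23.5)→(13.5,30)  cross = 17.5·30 − 13.5·23.5 = 207.7500; (r_i+r_j)·cross = 31·207.7500 = 6440.2500
edge 7: (13.5,30)→(6,38)  cross = 13.5·38 − 6·30 = 333.0000; (r_i+r_j)·cross = 19.5·333.0000 = 6493.5000
edge 8: (6,38)→(2,25)  cross = 6·25 − 2·38 = 74.0000; (r_i+r_j)·cross = 8·74.0000 = 592.0000
Σcross = 602.5000 → A = |Σcross|/2 = 301.2500 mm²
Σ(r_i+r_j)·cross = 19297.5000 → first moment M = |Σ|/6 = 3216.2500
R_c = M/A = 3216.2500/301.2500 = 10.6763 mm
θ = 85° = 1.483530 rad
V = θ·R_c·A = 1.483530·10.6763·301.2500 = 4771.403 mm³

Volume = 4771.403 mm³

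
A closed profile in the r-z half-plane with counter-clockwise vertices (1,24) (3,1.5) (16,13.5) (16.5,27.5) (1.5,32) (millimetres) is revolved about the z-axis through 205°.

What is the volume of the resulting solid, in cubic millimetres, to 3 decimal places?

Profile (r,z), 5 vertices: (1,24) (3,1.5) (16,13.5) (16.5,27.5) (1.5,32)
edge 0: (1,24)→(3,1.5)  cross = 1·1.5 − 3·24 = -70.5000; (r_i+r_j)·cross = 4·-70.5000 = -282.0000
edge 1: (3,1.5)→(16,13.5)  cross = 3·13.5 − 16·1.5 = 16.5000; (r_i+r_j)·cross = 19·16.5000 = 313.5000
edge 2: (16,13.5)→(16.5,27.5)  cross = 16·27.5 − 16.5·13.5 = 217.2500; (r_i+r_j)·cross = 32.5·217.2500 = 7060.6250
edge 3: (16.5,27.5)→(1.5,32)  cross = 16.5·32 − 1.5·27.5 = 486.7500; (r_i+r_j)·cross = 18·486.7500 = 8761.5000
edge 4: (1.5,32)→(1,24)  cross = 1.5·24 − 1·32 = 4.0000; (r_i+r_j)·cross = 2.5·4.0000 = 10.0000
Σcross = 654.0000 → A = |Σcross|/2 = 327.0000 mm²
Σ(r_i+r_j)·cross = 15863.6250 → first moment M = |Σ|/6 = 2643.9375
R_c = M/A = 2643.9375/327.0000 = 8.0854 mm
θ = 205° = 3.577925 rad
V = θ·R_c·A = 3.577925·8.0854·327.0000 = 9459.810 mm³

Volume = 9459.810 mm³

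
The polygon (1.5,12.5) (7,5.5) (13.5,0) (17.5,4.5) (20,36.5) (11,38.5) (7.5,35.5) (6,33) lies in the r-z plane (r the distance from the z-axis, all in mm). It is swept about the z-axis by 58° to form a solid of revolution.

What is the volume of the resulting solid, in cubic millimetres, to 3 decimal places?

Volume = 5774.867 mm³

Profile (r,z), 8 vertices: (1.5,12.5) (7,5.5) (13.5,0) (17.5,4.5) (20,36.5) (11,38.5) (7.5,35.5) (6,33)
edge 0: (1.5,12.5)→(7,5.5)  cross = 1.5·5.5 − 7·12.5 = -79.2500; (r_i+r_j)·cross = 8.5·-79.2500 = -673.6250
edge 1: (7,5.5)→(13.5,0)  cross = 7·0 − 13.5·5.5 = -74.2500; (r_i+r_j)·cross = 20.5·-74.2500 = -1522.1250
edge 2: (13.5,0)→(17.5,4.5)  cross = 13.5·4.5 − 17.5·0 = 60.7500; (r_i+r_j)·cross = 31·60.7500 = 1883.2500
edge 3: (17.5,4.5)→(20,36.5)  cross = 17.5·36.5 − 20·4.5 = 548.7500; (r_i+r_j)·cross = 37.5·548.7500 = 20578.1250
edge 4: (20,36.5)→(11,38.5)  cross = 20·38.5 − 11·36.5 = 368.5000; (r_i+r_j)·cross = 31·368.5000 = 11423.5000
edge 5: (11,38.5)→(7.5,35.5)  cross = 11·35.5 − 7.5·38.5 = 101.7500; (r_i+r_j)·cross = 18.5·101.7500 = 1882.3750
edge 6: (7.5,35.5)→(6,33)  cross = 7.5·33 − 6·35.5 = 34.5000; (r_i+r_j)·cross = 13.5·34.5000 = 465.7500
edge 7: (6,33)→(1.5,12.5)  cross = 6·12.5 − 1.5·33 = 25.5000; (r_i+r_j)·cross = 7.5·25.5000 = 191.2500
Σcross = 986.2500 → A = |Σcross|/2 = 493.1250 mm²
Σ(r_i+r_j)·cross = 34228.5000 → first moment M = |Σ|/6 = 5704.7500
R_c = M/A = 5704.7500/493.1250 = 11.5686 mm
θ = 58° = 1.012291 rad
V = θ·R_c·A = 1.012291·11.5686·493.1250 = 5774.867 mm³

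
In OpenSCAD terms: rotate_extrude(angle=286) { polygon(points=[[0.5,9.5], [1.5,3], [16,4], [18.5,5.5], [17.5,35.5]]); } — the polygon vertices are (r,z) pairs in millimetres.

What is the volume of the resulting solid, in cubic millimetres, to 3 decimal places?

Volume = 18779.804 mm³

Profile (r,z), 5 vertices: (0.5,9.5) (1.5,3) (16,4) (18.5,5.5) (17.5,35.5)
edge 0: (0.5,9.5)→(1.5,3)  cross = 0.5·3 − 1.5·9.5 = -12.7500; (r_i+r_j)·cross = 2·-12.7500 = -25.5000
edge 1: (1.5,3)→(16,4)  cross = 1.5·4 − 16·3 = -42.0000; (r_i+r_j)·cross = 17.5·-42.0000 = -735.0000
edge 2: (16,4)→(18.5,5.5)  cross = 16·5.5 − 18.5·4 = 14.0000; (r_i+r_j)·cross = 34.5·14.0000 = 483.0000
edge 3: (18.5,5.5)→(17.5,35.5)  cross = 18.5·35.5 − 17.5·5.5 = 560.5000; (r_i+r_j)·cross = 36·560.5000 = 20178.0000
edge 4: (17.5,35.5)→(0.5,9.5)  cross = 17.5·9.5 − 0.5·35.5 = 148.5000; (r_i+r_j)·cross = 18·148.5000 = 2673.0000
Σcross = 668.2500 → A = |Σcross|/2 = 334.1250 mm²
Σ(r_i+r_j)·cross = 22573.5000 → first moment M = |Σ|/6 = 3762.2500
R_c = M/A = 3762.2500/334.1250 = 11.2600 mm
θ = 286° = 4.991642 rad
V = θ·R_c·A = 4.991642·11.2600·334.1250 = 18779.804 mm³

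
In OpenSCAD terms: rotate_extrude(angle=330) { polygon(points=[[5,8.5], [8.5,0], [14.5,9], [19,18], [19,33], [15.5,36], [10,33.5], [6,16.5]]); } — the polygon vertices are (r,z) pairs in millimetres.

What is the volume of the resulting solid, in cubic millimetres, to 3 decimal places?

Volume = 22768.366 mm³

Profile (r,z), 8 vertices: (5,8.5) (8.5,0) (14.5,9) (19,18) (19,33) (15.5,36) (10,33.5) (6,16.5)
edge 0: (5,8.5)→(8.5,0)  cross = 5·0 − 8.5·8.5 = -72.2500; (r_i+r_j)·cross = 13.5·-72.2500 = -975.3750
edge 1: (8.5,0)→(14.5,9)  cross = 8.5·9 − 14.5·0 = 76.5000; (r_i+r_j)·cross = 23·76.5000 = 1759.5000
edge 2: (14.5,9)→(19,18)  cross = 14.5·18 − 19·9 = 90.0000; (r_i+r_j)·cross = 33.5·90.0000 = 3015.0000
edge 3: (19,18)→(19,33)  cross = 19·33 − 19·18 = 285.0000; (r_i+r_j)·cross = 38·285.0000 = 10830.0000
edge 4: (19,33)→(15.5,36)  cross = 19·36 − 15.5·33 = 172.5000; (r_i+r_j)·cross = 34.5·172.5000 = 5951.2500
edge 5: (15.5,36)→(10,33.5)  cross = 15.5·33.5 − 10·36 = 159.2500; (r_i+r_j)·cross = 25.5·159.2500 = 4060.8750
edge 6: (10,33.5)→(6,16.5)  cross = 10·16.5 − 6·33.5 = -36.0000; (r_i+r_j)·cross = 16·-36.0000 = -576.0000
edge 7: (6,16.5)→(5,8.5)  cross = 6·8.5 − 5·16.5 = -31.5000; (r_i+r_j)·cross = 11·-31.5000 = -346.5000
Σcross = 643.5000 → A = |Σcross|/2 = 321.7500 mm²
Σ(r_i+r_j)·cross = 23718.7500 → first moment M = |Σ|/6 = 3953.1250
R_c = M/A = 3953.1250/321.7500 = 12.2863 mm
θ = 330° = 5.759587 rad
V = θ·R_c·A = 5.759587·12.2863·321.7500 = 22768.366 mm³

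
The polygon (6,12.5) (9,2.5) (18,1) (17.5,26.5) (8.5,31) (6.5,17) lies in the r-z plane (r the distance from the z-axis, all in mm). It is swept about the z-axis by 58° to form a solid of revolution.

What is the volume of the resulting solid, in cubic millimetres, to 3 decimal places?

Profile (r,z), 6 vertices: (6,12.5) (9,2.5) (18,1) (17.5,26.5) (8.5,31) (6.5,17)
edge 0: (6,12.5)→(9,2.5)  cross = 6·2.5 − 9·12.5 = -97.5000; (r_i+r_j)·cross = 15·-97.5000 = -1462.5000
edge 1: (9,2.5)→(18,1)  cross = 9·1 − 18·2.5 = -36.0000; (r_i+r_j)·cross = 27·-36.0000 = -972.0000
edge 2: (18,1)→(17.5,26.5)  cross = 18·26.5 − 17.5·1 = 459.5000; (r_i+r_j)·cross = 35.5·459.5000 = 16312.2500
edge 3: (17.5,26.5)→(8.5,31)  cross = 17.5·31 − 8.5·26.5 = 317.2500; (r_i+r_j)·cross = 26·317.2500 = 8248.5000
edge 4: (8.5,31)→(6.5,17)  cross = 8.5·17 − 6.5·31 = -57.0000; (r_i+r_j)·cross = 15·-57.0000 = -855.0000
edge 5: (6.5,17)→(6,12.5)  cross = 6.5·12.5 − 6·17 = -20.7500; (r_i+r_j)·cross = 12.5·-20.7500 = -259.3750
Σcross = 565.5000 → A = |Σcross|/2 = 282.7500 mm²
Σ(r_i+r_j)·cross = 21011.8750 → first moment M = |Σ|/6 = 3501.9792
R_c = M/A = 3501.9792/282.7500 = 12.3854 mm
θ = 58° = 1.012291 rad
V = θ·R_c·A = 1.012291·12.3854·282.7500 = 3545.022 mm³

Volume = 3545.022 mm³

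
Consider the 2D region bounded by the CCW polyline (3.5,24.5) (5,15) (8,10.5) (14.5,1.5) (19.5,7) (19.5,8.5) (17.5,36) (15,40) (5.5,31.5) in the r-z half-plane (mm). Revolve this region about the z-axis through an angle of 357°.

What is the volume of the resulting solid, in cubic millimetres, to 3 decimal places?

Volume = 31191.642 mm³

Profile (r,z), 9 vertices: (3.5,24.5) (5,15) (8,10.5) (14.5,1.5) (19.5,7) (19.5,8.5) (17.5,36) (15,40) (5.5,31.5)
edge 0: (3.5,24.5)→(5,15)  cross = 3.5·15 − 5·24.5 = -70.0000; (r_i+r_j)·cross = 8.5·-70.0000 = -595.0000
edge 1: (5,15)→(8,10.5)  cross = 5·10.5 − 8·15 = -67.5000; (r_i+r_j)·cross = 13·-67.5000 = -877.5000
edge 2: (8,10.5)→(14.5,1.5)  cross = 8·1.5 − 14.5·10.5 = -140.2500; (r_i+r_j)·cross = 22.5·-140.2500 = -3155.6250
edge 3: (14.5,1.5)→(19.5,7)  cross = 14.5·7 − 19.5·1.5 = 72.2500; (r_i+r_j)·cross = 34·72.2500 = 2456.5000
edge 4: (19.5,7)→(19.5,8.5)  cross = 19.5·8.5 − 19.5·7 = 29.2500; (r_i+r_j)·cross = 39·29.2500 = 1140.7500
edge 5: (19.5,8.5)→(17.5,36)  cross = 19.5·36 − 17.5·8.5 = 553.2500; (r_i+r_j)·cross = 37·553.2500 = 20470.2500
edge 6: (17.5,36)→(15,40)  cross = 17.5·40 − 15·36 = 160.0000; (r_i+r_j)·cross = 32.5·160.0000 = 5200.0000
edge 7: (15,40)→(5.5,31.5)  cross = 15·31.5 − 5.5·40 = 252.5000; (r_i+r_j)·cross = 20.5·252.5000 = 5176.2500
edge 8: (5.5,31.5)→(3.5,24.5)  cross = 5.5·24.5 − 3.5·31.5 = 24.5000; (r_i+r_j)·cross = 9·24.5000 = 220.5000
Σcross = 814.0000 → A = |Σcross|/2 = 407.0000 mm²
Σ(r_i+r_j)·cross = 30036.1250 → first moment M = |Σ|/6 = 5006.0208
R_c = M/A = 5006.0208/407.0000 = 12.2998 mm
θ = 357° = 6.230825 rad
V = θ·R_c·A = 6.230825·12.2998·407.0000 = 31191.642 mm³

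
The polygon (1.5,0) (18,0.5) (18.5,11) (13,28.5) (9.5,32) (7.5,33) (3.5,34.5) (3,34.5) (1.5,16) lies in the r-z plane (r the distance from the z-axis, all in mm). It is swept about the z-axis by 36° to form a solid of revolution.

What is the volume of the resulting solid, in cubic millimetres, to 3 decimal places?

Volume = 2631.031 mm³

Profile (r,z), 9 vertices: (1.5,0) (18,0.5) (18.5,11) (13,28.5) (9.5,32) (7.5,33) (3.5,34.5) (3,34.5) (1.5,16)
edge 0: (1.5,0)→(18,0.5)  cross = 1.5·0.5 − 18·0 = 0.7500; (r_i+r_j)·cross = 19.5·0.7500 = 14.6250
edge 1: (18,0.5)→(18.5,11)  cross = 18·11 − 18.5·0.5 = 188.7500; (r_i+r_j)·cross = 36.5·188.7500 = 6889.3750
edge 2: (18.5,11)→(13,28.5)  cross = 18.5·28.5 − 13·11 = 384.2500; (r_i+r_j)·cross = 31.5·384.2500 = 12103.8750
edge 3: (13,28.5)→(9.5,32)  cross = 13·32 − 9.5·28.5 = 145.2500; (r_i+r_j)·cross = 22.5·145.2500 = 3268.1250
edge 4: (9.5,32)→(7.5,33)  cross = 9.5·33 − 7.5·32 = 73.5000; (r_i+r_j)·cross = 17·73.5000 = 1249.5000
edge 5: (7.5,33)→(3.5,34.5)  cross = 7.5·34.5 − 3.5·33 = 143.2500; (r_i+r_j)·cross = 11·143.2500 = 1575.7500
edge 6: (3.5,34.5)→(3,34.5)  cross = 3.5·34.5 − 3·34.5 = 17.2500; (r_i+r_j)·cross = 6.5·17.2500 = 112.1250
edge 7: (3,34.5)→(1.5,16)  cross = 3·16 − 1.5·34.5 = -3.7500; (r_i+r_j)·cross = 4.5·-3.7500 = -16.8750
edge 8: (1.5,16)→(1.5,0)  cross = 1.5·0 − 1.5·16 = -24.0000; (r_i+r_j)·cross = 3·-24.0000 = -72.0000
Σcross = 925.2500 → A = |Σcross|/2 = 462.6250 mm²
Σ(r_i+r_j)·cross = 25124.5000 → first moment M = |Σ|/6 = 4187.4167
R_c = M/A = 4187.4167/462.6250 = 9.0514 mm
θ = 36° = 0.628319 rad
V = θ·R_c·A = 0.628319·9.0514·462.6250 = 2631.031 mm³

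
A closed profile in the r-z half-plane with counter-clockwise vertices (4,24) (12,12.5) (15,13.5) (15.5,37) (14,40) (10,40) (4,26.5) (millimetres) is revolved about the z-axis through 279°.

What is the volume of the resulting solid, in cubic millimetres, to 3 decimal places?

Volume = 11595.726 mm³

Profile (r,z), 7 vertices: (4,24) (12,12.5) (15,13.5) (15.5,37) (14,40) (10,40) (4,26.5)
edge 0: (4,24)→(12,12.5)  cross = 4·12.5 − 12·24 = -238.0000; (r_i+r_j)·cross = 16·-238.0000 = -3808.0000
edge 1: (12,12.5)→(15,13.5)  cross = 12·13.5 − 15·12.5 = -25.5000; (r_i+r_j)·cross = 27·-25.5000 = -688.5000
edge 2: (15,13.5)→(15.5,37)  cross = 15·37 − 15.5·13.5 = 345.7500; (r_i+r_j)·cross = 30.5·345.7500 = 10545.3750
edge 3: (15.5,37)→(14,40)  cross = 15.5·40 − 14·37 = 102.0000; (r_i+r_j)·cross = 29.5·102.0000 = 3009.0000
edge 4: (14,40)→(10,40)  cross = 14·40 − 10·40 = 160.0000; (r_i+r_j)·cross = 24·160.0000 = 3840.0000
edge 5: (10,40)→(4,26.5)  cross = 10·26.5 − 4·40 = 105.0000; (r_i+r_j)·cross = 14·105.0000 = 1470.0000
edge 6: (4,26.5)→(4,24)  cross = 4·24 − 4·26.5 = -10.0000; (r_i+r_j)·cross = 8·-10.0000 = -80.0000
Σcross = 439.2500 → A = |Σcross|/2 = 219.6250 mm²
Σ(r_i+r_j)·cross = 14287.8750 → first moment M = |Σ|/6 = 2381.3125
R_c = M/A = 2381.3125/219.6250 = 10.8426 mm
θ = 279° = 4.869469 rad
V = θ·R_c·A = 4.869469·10.8426·219.6250 = 11595.726 mm³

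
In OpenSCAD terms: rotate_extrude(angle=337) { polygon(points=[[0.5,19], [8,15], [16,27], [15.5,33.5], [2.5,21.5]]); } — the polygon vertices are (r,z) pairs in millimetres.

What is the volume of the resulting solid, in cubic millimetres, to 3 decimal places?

Volume = 6370.191 mm³

Profile (r,z), 5 vertices: (0.5,19) (8,15) (16,27) (15.5,33.5) (2.5,21.5)
edge 0: (0.5,19)→(8,15)  cross = 0.5·15 − 8·19 = -144.5000; (r_i+r_j)·cross = 8.5·-144.5000 = -1228.2500
edge 1: (8,15)→(16,27)  cross = 8·27 − 16·15 = -24.0000; (r_i+r_j)·cross = 24·-24.0000 = -576.0000
edge 2: (16,27)→(15.5,33.5)  cross = 16·33.5 − 15.5·27 = 117.5000; (r_i+r_j)·cross = 31.5·117.5000 = 3701.2500
edge 3: (15.5,33.5)→(2.5,21.5)  cross = 15.5·21.5 − 2.5·33.5 = 249.5000; (r_i+r_j)·cross = 18·249.5000 = 4491.0000
edge 4: (2.5,21.5)→(0.5,19)  cross = 2.5·19 − 0.5·21.5 = 36.7500; (r_i+r_j)·cross = 3·36.7500 = 110.2500
Σcross = 235.2500 → A = |Σcross|/2 = 117.6250 mm²
Σ(r_i+r_j)·cross = 6498.2500 → first moment M = |Σ|/6 = 1083.0417
R_c = M/A = 1083.0417/117.6250 = 9.2076 mm
θ = 337° = 5.881760 rad
V = θ·R_c·A = 5.881760·9.2076·117.6250 = 6370.191 mm³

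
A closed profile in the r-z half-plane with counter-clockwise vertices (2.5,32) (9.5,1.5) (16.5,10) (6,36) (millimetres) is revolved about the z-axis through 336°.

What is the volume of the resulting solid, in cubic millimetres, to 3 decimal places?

Volume = 10854.342 mm³

Profile (r,z), 4 vertices: (2.5,32) (9.5,1.5) (16.5,10) (6,36)
edge 0: (2.5,32)→(9.5,1.5)  cross = 2.5·1.5 − 9.5·32 = -300.2500; (r_i+r_j)·cross = 12·-300.2500 = -3603.0000
edge 1: (9.5,1.5)→(16.5,10)  cross = 9.5·10 − 16.5·1.5 = 70.2500; (r_i+r_j)·cross = 26·70.2500 = 1826.5000
edge 2: (16.5,10)→(6,36)  cross = 16.5·36 − 6·10 = 534.0000; (r_i+r_j)·cross = 22.5·534.0000 = 12015.0000
edge 3: (6,36)→(2.5,32)  cross = 6·32 − 2.5·36 = 102.0000; (r_i+r_j)·cross = 8.5·102.0000 = 867.0000
Σcross = 406.0000 → A = |Σcross|/2 = 203.0000 mm²
Σ(r_i+r_j)·cross = 11105.5000 → first moment M = |Σ|/6 = 1850.9167
R_c = M/A = 1850.9167/203.0000 = 9.1178 mm
θ = 336° = 5.864306 rad
V = θ·R_c·A = 5.864306·9.1178·203.0000 = 10854.342 mm³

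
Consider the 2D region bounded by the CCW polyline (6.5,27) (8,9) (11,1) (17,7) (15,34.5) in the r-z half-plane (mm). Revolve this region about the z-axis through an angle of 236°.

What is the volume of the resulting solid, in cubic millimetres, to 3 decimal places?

Profile (r,z), 5 vertices: (6.5,27) (8,9) (11,1) (17,7) (15,34.5)
edge 0: (6.5,27)→(8,9)  cross = 6.5·9 − 8·27 = -157.5000; (r_i+r_j)·cross = 14.5·-157.5000 = -2283.7500
edge 1: (8,9)→(11,1)  cross = 8·1 − 11·9 = -91.0000; (r_i+r_j)·cross = 19·-91.0000 = -1729.0000
edge 2: (11,1)→(17,7)  cross = 11·7 − 17·1 = 60.0000; (r_i+r_j)·cross = 28·60.0000 = 1680.0000
edge 3: (17,7)→(15,34.5)  cross = 17·34.5 − 15·7 = 481.5000; (r_i+r_j)·cross = 32·481.5000 = 15408.0000
edge 4: (15,34.5)→(6.5,27)  cross = 15·27 − 6.5·34.5 = 180.7500; (r_i+r_j)·cross = 21.5·180.7500 = 3886.1250
Σcross = 473.7500 → A = |Σcross|/2 = 236.8750 mm²
Σ(r_i+r_j)·cross = 16961.3750 → first moment M = |Σ|/6 = 2826.8958
R_c = M/A = 2826.8958/236.8750 = 11.9341 mm
θ = 236° = 4.118977 rad
V = θ·R_c·A = 4.118977·11.9341·236.8750 = 11643.919 mm³

Volume = 11643.919 mm³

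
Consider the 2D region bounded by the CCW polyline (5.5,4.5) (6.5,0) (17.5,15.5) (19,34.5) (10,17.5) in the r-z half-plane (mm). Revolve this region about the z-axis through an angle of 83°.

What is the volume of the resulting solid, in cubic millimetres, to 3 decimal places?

Profile (r,z), 5 vertices: (5.5,4.5) (6.5,0) (17.5,15.5) (19,34.5) (10,17.5)
edge 0: (5.5,4.5)→(6.5,0)  cross = 5.5·0 − 6.5·4.5 = -29.2500; (r_i+r_j)·cross = 12·-29.2500 = -351.0000
edge 1: (6.5,0)→(17.5,15.5)  cross = 6.5·15.5 − 17.5·0 = 100.7500; (r_i+r_j)·cross = 24·100.7500 = 2418.0000
edge 2: (17.5,15.5)→(19,34.5)  cross = 17.5·34.5 − 19·15.5 = 309.2500; (r_i+r_j)·cross = 36.5·309.2500 = 11287.6250
edge 3: (19,34.5)→(10,17.5)  cross = 19·17.5 − 10·34.5 = -12.5000; (r_i+r_j)·cross = 29·-12.5000 = -362.5000
edge 4: (10,17.5)→(5.5,4.5)  cross = 10·4.5 − 5.5·17.5 = -51.2500; (r_i+r_j)·cross = 15.5·-51.2500 = -794.3750
Σcross = 317.0000 → A = |Σcross|/2 = 158.5000 mm²
Σ(r_i+r_j)·cross = 12197.7500 → first moment M = |Σ|/6 = 2032.9583
R_c = M/A = 2032.9583/158.5000 = 12.8262 mm
θ = 83° = 1.448623 rad
V = θ·R_c·A = 1.448623·12.8262·158.5000 = 2944.991 mm³

Volume = 2944.991 mm³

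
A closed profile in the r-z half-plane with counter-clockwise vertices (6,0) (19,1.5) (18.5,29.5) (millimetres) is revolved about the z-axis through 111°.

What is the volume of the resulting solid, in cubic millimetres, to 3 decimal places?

Profile (r,z), 3 vertices: (6,0) (19,1.5) (18.5,29.5)
edge 0: (6,0)→(19,1.5)  cross = 6·1.5 − 19·0 = 9.0000; (r_i+r_j)·cross = 25·9.0000 = 225.0000
edge 1: (19,1.5)→(18.5,29.5)  cross = 19·29.5 − 18.5·1.5 = 532.7500; (r_i+r_j)·cross = 37.5·532.7500 = 19978.1250
edge 2: (18.5,29.5)→(6,0)  cross = 18.5·0 − 6·29.5 = -177.0000; (r_i+r_j)·cross = 24.5·-177.0000 = -4336.5000
Σcross = 364.7500 → A = |Σcross|/2 = 182.3750 mm²
Σ(r_i+r_j)·cross = 15866.6250 → first moment M = |Σ|/6 = 2644.4375
R_c = M/A = 2644.4375/182.3750 = 14.5000 mm
θ = 111° = 1.937315 rad
V = θ·R_c·A = 1.937315·14.5000·182.3750 = 5123.110 mm³

Volume = 5123.110 mm³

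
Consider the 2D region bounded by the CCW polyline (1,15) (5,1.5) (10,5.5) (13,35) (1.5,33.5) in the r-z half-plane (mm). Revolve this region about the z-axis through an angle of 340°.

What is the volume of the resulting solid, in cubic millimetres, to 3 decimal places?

Volume = 11549.775 mm³

Profile (r,z), 5 vertices: (1,15) (5,1.5) (10,5.5) (13,35) (1.5,33.5)
edge 0: (1,15)→(5,1.5)  cross = 1·1.5 − 5·15 = -73.5000; (r_i+r_j)·cross = 6·-73.5000 = -441.0000
edge 1: (5,1.5)→(10,5.5)  cross = 5·5.5 − 10·1.5 = 12.5000; (r_i+r_j)·cross = 15·12.5000 = 187.5000
edge 2: (10,5.5)→(13,35)  cross = 10·35 − 13·5.5 = 278.5000; (r_i+r_j)·cross = 23·278.5000 = 6405.5000
edge 3: (13,35)→(1.5,33.5)  cross = 13·33.5 − 1.5·35 = 383.0000; (r_i+r_j)·cross = 14.5·383.0000 = 5553.5000
edge 4: (1.5,33.5)→(1,15)  cross = 1.5·15 − 1·33.5 = -11.0000; (r_i+r_j)·cross = 2.5·-11.0000 = -27.5000
Σcross = 589.5000 → A = |Σcross|/2 = 294.7500 mm²
Σ(r_i+r_j)·cross = 11678.0000 → first moment M = |Σ|/6 = 1946.3333
R_c = M/A = 1946.3333/294.7500 = 6.6033 mm
θ = 340° = 5.934119 rad
V = θ·R_c·A = 5.934119·6.6033·294.7500 = 11549.775 mm³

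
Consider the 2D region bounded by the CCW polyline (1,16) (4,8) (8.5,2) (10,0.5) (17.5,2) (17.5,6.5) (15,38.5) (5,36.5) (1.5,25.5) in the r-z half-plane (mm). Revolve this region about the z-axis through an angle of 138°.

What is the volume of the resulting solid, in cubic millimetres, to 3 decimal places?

Volume = 11256.580 mm³

Profile (r,z), 9 vertices: (1,16) (4,8) (8.5,2) (10,0.5) (17.5,2) (17.5,6.5) (15,38.5) (5,36.5) (1.5,25.5)
edge 0: (1,16)→(4,8)  cross = 1·8 − 4·16 = -56.0000; (r_i+r_j)·cross = 5·-56.0000 = -280.0000
edge 1: (4,8)→(8.5,2)  cross = 4·2 − 8.5·8 = -60.0000; (r_i+r_j)·cross = 12.5·-60.0000 = -750.0000
edge 2: (8.5,2)→(10,0.5)  cross = 8.5·0.5 − 10·2 = -15.7500; (r_i+r_j)·cross = 18.5·-15.7500 = -291.3750
edge 3: (10,0.5)→(17.5,2)  cross = 10·2 − 17.5·0.5 = 11.2500; (r_i+r_j)·cross = 27.5·11.2500 = 309.3750
edge 4: (17.5,2)→(17.5,6.5)  cross = 17.5·6.5 − 17.5·2 = 78.7500; (r_i+r_j)·cross = 35·78.7500 = 2756.2500
edge 5: (17.5,6.5)→(15,38.5)  cross = 17.5·38.5 − 15·6.5 = 576.2500; (r_i+r_j)·cross = 32.5·576.2500 = 18728.1250
edge 6: (15,38.5)→(5,36.5)  cross = 15·36.5 − 5·38.5 = 355.0000; (r_i+r_j)·cross = 20·355.0000 = 7100.0000
edge 7: (5,36.5)→(1.5,25.5)  cross = 5·25.5 − 1.5·36.5 = 72.7500; (r_i+r_j)·cross = 6.5·72.7500 = 472.8750
edge 8: (1.5,25.5)→(1,16)  cross = 1.5·16 − 1·25.5 = -1.5000; (r_i+r_j)·cross = 2.5·-1.5000 = -3.7500
Σcross = 960.7500 → A = |Σcross|/2 = 480.3750 mm²
Σ(r_i+r_j)·cross = 28041.5000 → first moment M = |Σ|/6 = 4673.5833
R_c = M/A = 4673.5833/480.3750 = 9.7290 mm
θ = 138° = 2.408554 rad
V = θ·R_c·A = 2.408554·9.7290·480.3750 = 11256.580 mm³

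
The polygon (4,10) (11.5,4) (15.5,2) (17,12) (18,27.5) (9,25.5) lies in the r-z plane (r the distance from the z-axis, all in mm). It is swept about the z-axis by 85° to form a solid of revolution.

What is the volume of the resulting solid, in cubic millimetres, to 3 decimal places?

Volume = 4131.507 mm³

Profile (r,z), 6 vertices: (4,10) (11.5,4) (15.5,2) (17,12) (18,27.5) (9,25.5)
edge 0: (4,10)→(11.5,4)  cross = 4·4 − 11.5·10 = -99.0000; (r_i+r_j)·cross = 15.5·-99.0000 = -1534.5000
edge 1: (11.5,4)→(15.5,2)  cross = 11.5·2 − 15.5·4 = -39.0000; (r_i+r_j)·cross = 27·-39.0000 = -1053.0000
edge 2: (15.5,2)→(17,12)  cross = 15.5·12 − 17·2 = 152.0000; (r_i+r_j)·cross = 32.5·152.0000 = 4940.0000
edge 3: (17,12)→(18,27.5)  cross = 17·27.5 − 18·12 = 251.5000; (r_i+r_j)·cross = 35·251.5000 = 8802.5000
edge 4: (18,27.5)→(9,25.5)  cross = 18·25.5 − 9·27.5 = 211.5000; (r_i+r_j)·cross = 27·211.5000 = 5710.5000
edge 5: (9,25.5)→(4,10)  cross = 9·10 − 4·25.5 = -12.0000; (r_i+r_j)·cross = 13·-12.0000 = -156.0000
Σcross = 465.0000 → A = |Σcross|/2 = 232.5000 mm²
Σ(r_i+r_j)·cross = 16709.5000 → first moment M = |Σ|/6 = 2784.9167
R_c = M/A = 2784.9167/232.5000 = 11.9781 mm
θ = 85° = 1.483530 rad
V = θ·R_c·A = 1.483530·11.9781·232.5000 = 4131.507 mm³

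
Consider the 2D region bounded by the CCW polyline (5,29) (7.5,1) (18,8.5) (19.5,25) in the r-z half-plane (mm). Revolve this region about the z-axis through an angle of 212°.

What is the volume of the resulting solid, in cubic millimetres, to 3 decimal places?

Profile (r,z), 4 vertices: (5,29) (7.5,1) (18,8.5) (19.5,25)
edge 0: (5,29)→(7.5,1)  cross = 5·1 − 7.5·29 = -212.5000; (r_i+r_j)·cross = 12.5·-212.5000 = -2656.2500
edge 1: (7.5,1)→(18,8.5)  cross = 7.5·8.5 − 18·1 = 45.7500; (r_i+r_j)·cross = 25.5·45.7500 = 1166.6250
edge 2: (18,8.5)→(19.5,25)  cross = 18·25 − 19.5·8.5 = 284.2500; (r_i+r_j)·cross = 37.5·284.2500 = 10659.3750
edge 3: (19.5,25)→(5,29)  cross = 19.5·29 − 5·25 = 440.5000; (r_i+r_j)·cross = 24.5·440.5000 = 10792.2500
Σcross = 558.0000 → A = |Σcross|/2 = 279.0000 mm²
Σ(r_i+r_j)·cross = 19962.0000 → first moment M = |Σ|/6 = 3327.0000
R_c = M/A = 3327.0000/279.0000 = 11.9247 mm
θ = 212° = 3.700098 rad
V = θ·R_c·A = 3.700098·11.9247·279.0000 = 12310.226 mm³

Volume = 12310.226 mm³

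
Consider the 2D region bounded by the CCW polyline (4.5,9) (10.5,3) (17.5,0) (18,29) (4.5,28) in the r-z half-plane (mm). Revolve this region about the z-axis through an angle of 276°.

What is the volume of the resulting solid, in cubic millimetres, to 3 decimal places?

Volume = 18437.885 mm³

Profile (r,z), 5 vertices: (4.5,9) (10.5,3) (17.5,0) (18,29) (4.5,28)
edge 0: (4.5,9)→(10.5,3)  cross = 4.5·3 − 10.5·9 = -81.0000; (r_i+r_j)·cross = 15·-81.0000 = -1215.0000
edge 1: (10.5,3)→(17.5,0)  cross = 10.5·0 − 17.5·3 = -52.5000; (r_i+r_j)·cross = 28·-52.5000 = -1470.0000
edge 2: (17.5,0)→(18,29)  cross = 17.5·29 − 18·0 = 507.5000; (r_i+r_j)·cross = 35.5·507.5000 = 18016.2500
edge 3: (18,29)→(4.5,28)  cross = 18·28 − 4.5·29 = 373.5000; (r_i+r_j)·cross = 22.5·373.5000 = 8403.7500
edge 4: (4.5,28)→(4.5,9)  cross = 4.5·9 − 4.5·28 = -85.5000; (r_i+r_j)·cross = 9·-85.5000 = -769.5000
Σcross = 662.0000 → A = |Σcross|/2 = 331.0000 mm²
Σ(r_i+r_j)·cross = 22965.5000 → first moment M = |Σ|/6 = 3827.5833
R_c = M/A = 3827.5833/331.0000 = 11.5637 mm
θ = 276° = 4.817109 rad
V = θ·R_c·A = 4.817109·11.5637·331.0000 = 18437.885 mm³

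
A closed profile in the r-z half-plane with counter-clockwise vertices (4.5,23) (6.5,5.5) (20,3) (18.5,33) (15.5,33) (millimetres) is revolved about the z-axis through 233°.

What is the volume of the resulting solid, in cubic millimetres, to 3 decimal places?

Profile (r,z), 5 vertices: (4.5,23) (6.5,5.5) (20,3) (18.5,33) (15.5,33)
edge 0: (4.5,23)→(6.5,5.5)  cross = 4.5·5.5 − 6.5·23 = -124.7500; (r_i+r_j)·cross = 11·-124.7500 = -1372.2500
edge 1: (6.5,5.5)→(20,3)  cross = 6.5·3 − 20·5.5 = -90.5000; (r_i+r_j)·cross = 26.5·-90.5000 = -2398.2500
edge 2: (20,3)→(18.5,33)  cross = 20·33 − 18.5·3 = 604.5000; (r_i+r_j)·cross = 38.5·604.5000 = 23273.2500
edge 3: (18.5,33)→(15.5,33)  cross = 18.5·33 − 15.5·33 = 99.0000; (r_i+r_j)·cross = 34·99.0000 = 3366.0000
edge 4: (15.5,33)→(4.5,23)  cross = 15.5·23 − 4.5·33 = 208.0000; (r_i+r_j)·cross = 20·208.0000 = 4160.0000
Σcross = 696.2500 → A = |Σcross|/2 = 348.1250 mm²
Σ(r_i+r_j)·cross = 27028.7500 → first moment M = |Σ|/6 = 4504.7917
R_c = M/A = 4504.7917/348.1250 = 12.9402 mm
θ = 233° = 4.066617 rad
V = θ·R_c·A = 4.066617·12.9402·348.1250 = 18319.263 mm³

Volume = 18319.263 mm³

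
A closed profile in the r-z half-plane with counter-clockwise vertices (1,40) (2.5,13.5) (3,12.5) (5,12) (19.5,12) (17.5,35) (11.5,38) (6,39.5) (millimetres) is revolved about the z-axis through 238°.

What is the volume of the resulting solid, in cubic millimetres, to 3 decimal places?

Profile (r,z), 8 vertices: (1,40) (2.5,13.5) (3,12.5) (5,12) (19.5,12) (17.5,35) (11.5,38) (6,39.5)
edge 0: (1,40)→(2.5,13.5)  cross = 1·13.5 − 2.5·40 = -86.5000; (r_i+r_j)·cross = 3.5·-86.5000 = -302.7500
edge 1: (2.5,13.5)→(3,12.5)  cross = 2.5·12.5 − 3·13.5 = -9.2500; (r_i+r_j)·cross = 5.5·-9.2500 = -50.8750
edge 2: (3,12.5)→(5,12)  cross = 3·12 − 5·12.5 = -26.5000; (r_i+r_j)·cross = 8·-26.5000 = -212.0000
edge 3: (5,12)→(19.5,12)  cross = 5·12 − 19.5·12 = -174.0000; (r_i+r_j)·cross = 24.5·-174.0000 = -4263.0000
edge 4: (19.5,12)→(17.5,35)  cross = 19.5·35 − 17.5·12 = 472.5000; (r_i+r_j)·cross = 37·472.5000 = 17482.5000
edge 5: (17.5,35)→(11.5,38)  cross = 17.5·38 − 11.5·35 = 262.5000; (r_i+r_j)·cross = 29·262.5000 = 7612.5000
edge 6: (11.5,38)→(6,39.5)  cross = 11.5·39.5 − 6·38 = 226.2500; (r_i+r_j)·cross = 17.5·226.2500 = 3959.3750
edge 7: (6,39.5)→(1,40)  cross = 6·40 − 1·39.5 = 200.5000; (r_i+r_j)·cross = 7·200.5000 = 1403.5000
Σcross = 865.5000 → A = |Σcross|/2 = 432.7500 mm²
Σ(r_i+r_j)·cross = 25629.2500 → first moment M = |Σ|/6 = 4271.5417
R_c = M/A = 4271.5417/432.7500 = 9.8707 mm
θ = 238° = 4.153884 rad
V = θ·R_c·A = 4.153884·9.8707·432.7500 = 17743.487 mm³

Volume = 17743.487 mm³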